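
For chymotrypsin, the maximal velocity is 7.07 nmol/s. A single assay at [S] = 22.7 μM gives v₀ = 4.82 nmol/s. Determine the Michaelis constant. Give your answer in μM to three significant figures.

From v = Vmax[S]/(Km+[S]), Km = [S](Vmax − v)/v.
Km = 22.7 × (7.07 − 4.82) / 4.82 = 51.08/4.82 = 10.6 μM.

10.6 μM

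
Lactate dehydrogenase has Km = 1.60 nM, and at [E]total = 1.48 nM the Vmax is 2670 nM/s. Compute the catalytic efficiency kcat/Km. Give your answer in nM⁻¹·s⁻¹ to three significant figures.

kcat = Vmax/[E]total = 2670/1.48 = 1800 s⁻¹.
kcat/Km = 1800/1.60 = 1130 nM⁻¹·s⁻¹.

1130 nM⁻¹·s⁻¹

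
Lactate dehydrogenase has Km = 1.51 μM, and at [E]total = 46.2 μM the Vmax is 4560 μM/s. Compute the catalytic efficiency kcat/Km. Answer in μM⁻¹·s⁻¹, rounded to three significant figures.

kcat = Vmax/[E]total = 4560/46.2 = 98.7 s⁻¹.
kcat/Km = 98.7/1.51 = 65.4 μM⁻¹·s⁻¹.

65.4 μM⁻¹·s⁻¹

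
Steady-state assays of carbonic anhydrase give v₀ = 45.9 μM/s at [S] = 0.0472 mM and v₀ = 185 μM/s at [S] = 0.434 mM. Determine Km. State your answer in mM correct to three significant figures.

0.255 mM

From v = Vmax[S]/(Km+[S]), each point gives Vmax = v(Km+[S])/[S].
Equating: 45.9(Km+0.0472)/0.0472 = 185(Km+0.434)/0.434.
972.5·Km + 45.9 = 426.3·Km + 185, so (972.5 − 426.3)·Km = 185 − 45.9.
Km = 139.1/546.2 = 0.255 mM; then Vmax = 45.9(0.255+0.0472)/0.0472 = 294 μM/s.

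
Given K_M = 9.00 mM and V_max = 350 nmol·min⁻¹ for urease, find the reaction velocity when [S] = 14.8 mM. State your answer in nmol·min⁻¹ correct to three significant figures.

218 nmol·min⁻¹

[S]/(Km+[S]) = 14.8/23.80 = 0.6218, the fractional saturation.
v = 0.6218 × Vmax = 0.6218 × 350 = 218 nmol·min⁻¹.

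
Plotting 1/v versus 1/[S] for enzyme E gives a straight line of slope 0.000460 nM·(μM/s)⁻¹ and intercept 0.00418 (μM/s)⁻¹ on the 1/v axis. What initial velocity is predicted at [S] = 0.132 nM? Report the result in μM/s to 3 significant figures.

130 μM/s

The y-intercept is 1/Vmax, so Vmax = 1/0.00418 = 239 μM/s.
The slope is Km/Vmax, so Km = 0.000460 × 239 = 0.110 nM.
Then v = 239 × 0.132/(0.110 + 0.132) = 130 μM/s.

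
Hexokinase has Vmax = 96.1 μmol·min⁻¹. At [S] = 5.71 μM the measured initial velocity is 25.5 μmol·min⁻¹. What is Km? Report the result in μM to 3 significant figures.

v/Vmax = 25.5/96.1 = 0.2653 = [S]/(Km+[S]).
So Km + [S] = [S]/0.2653 = 21.52 μM, giving Km = 21.52 − 5.71 = 15.8 μM.

15.8 μM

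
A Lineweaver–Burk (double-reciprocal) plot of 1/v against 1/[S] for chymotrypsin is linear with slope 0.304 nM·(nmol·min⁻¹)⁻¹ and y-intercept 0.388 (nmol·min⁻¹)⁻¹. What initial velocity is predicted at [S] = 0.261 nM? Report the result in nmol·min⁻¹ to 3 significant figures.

The y-intercept is 1/Vmax, so Vmax = 1/0.388 = 2.58 nmol·min⁻¹.
The slope is Km/Vmax, so Km = 0.304 × 2.58 = 0.784 nM.
Then v = 2.58 × 0.261/(0.784 + 0.261) = 0.644 nmol·min⁻¹.

0.644 nmol·min⁻¹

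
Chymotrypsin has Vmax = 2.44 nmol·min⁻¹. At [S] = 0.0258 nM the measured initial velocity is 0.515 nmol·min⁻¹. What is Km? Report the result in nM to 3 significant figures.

0.0964 nM

From v = Vmax[S]/(Km+[S]), Km = [S](Vmax − v)/v.
Km = 0.0258 × (2.44 − 0.515) / 0.515 = 0.04966/0.515 = 0.0964 nM.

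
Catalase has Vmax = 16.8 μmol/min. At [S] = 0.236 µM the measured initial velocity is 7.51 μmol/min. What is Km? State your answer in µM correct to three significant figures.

0.292 µM

v/Vmax = 7.51/16.8 = 0.4470 = [S]/(Km+[S]).
So Km + [S] = [S]/0.4470 = 0.5279 µM, giving Km = 0.5279 − 0.236 = 0.292 µM.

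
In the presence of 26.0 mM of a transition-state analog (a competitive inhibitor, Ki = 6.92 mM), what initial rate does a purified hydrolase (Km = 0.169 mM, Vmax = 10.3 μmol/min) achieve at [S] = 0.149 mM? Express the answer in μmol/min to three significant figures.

1.61 μmol/min

α = 1 + [I]/Ki = 1 + 26.0/6.92 = 4.757.
For a competitive inhibitor, Vmax is unchanged and the apparent Km becomes α·Km: Km,app = 0.804 mM, Vmax,app = 10.3 μmol/min.
v = Vmax,app·[S]/(Km,app + [S]) = 10.3 × 0.149/(0.804 + 0.149) = 1.61 μmol/min.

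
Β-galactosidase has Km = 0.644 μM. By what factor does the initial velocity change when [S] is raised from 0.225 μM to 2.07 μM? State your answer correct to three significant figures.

2.95

Since Vmax cancels, v₂/v₁ = [S]₂(Km+[S]₁) / [S]₁(Km+[S]₂).
= 2.07×(0.644+0.225) / (0.225×(0.644+2.07)) = 1.799/0.6106 = 2.95.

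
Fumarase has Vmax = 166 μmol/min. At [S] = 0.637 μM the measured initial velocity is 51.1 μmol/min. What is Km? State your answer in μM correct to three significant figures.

v/Vmax = 51.1/166 = 0.3078 = [S]/(Km+[S]).
So Km + [S] = [S]/0.3078 = 2.069 μM, giving Km = 2.069 − 0.637 = 1.43 μM.

1.43 μM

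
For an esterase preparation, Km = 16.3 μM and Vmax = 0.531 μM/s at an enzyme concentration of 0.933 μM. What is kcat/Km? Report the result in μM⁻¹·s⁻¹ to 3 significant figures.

0.0349 μM⁻¹·s⁻¹

kcat = Vmax/[E]total = 0.531/0.933 = 0.569 s⁻¹.
kcat/Km = 0.569/16.3 = 0.0349 μM⁻¹·s⁻¹.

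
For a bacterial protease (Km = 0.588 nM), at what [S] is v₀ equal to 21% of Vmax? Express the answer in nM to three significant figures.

v/Vmax = [S]/(Km+[S]) = 0.21, so [S] = Km·0.21/(1 − 0.21) = 0.588 × 0.2658.
[S] = 0.156 nM.

0.156 nM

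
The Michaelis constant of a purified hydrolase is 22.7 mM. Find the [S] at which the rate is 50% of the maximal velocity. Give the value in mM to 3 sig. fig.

22.7 mM

v/Vmax = [S]/(Km+[S]) = 0.5, so [S] = Km·0.5/(1 − 0.5) = 22.7 × 1.000.
[S] = 22.7 mM.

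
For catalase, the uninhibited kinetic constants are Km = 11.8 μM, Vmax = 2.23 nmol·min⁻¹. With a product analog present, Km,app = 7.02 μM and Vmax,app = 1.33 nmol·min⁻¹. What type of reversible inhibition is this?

uncompetitive

Both Km and Vmax decrease by the same factor (~1.68-fold) — characteristic of uncompetitive inhibition.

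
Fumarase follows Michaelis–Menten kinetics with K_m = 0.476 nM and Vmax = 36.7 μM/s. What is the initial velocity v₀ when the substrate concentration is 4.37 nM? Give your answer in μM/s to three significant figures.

[S]/(Km+[S]) = 4.37/4.846 = 0.9018, the fractional saturation.
v = 0.9018 × Vmax = 0.9018 × 36.7 = 33.1 μM/s.

33.1 μM/s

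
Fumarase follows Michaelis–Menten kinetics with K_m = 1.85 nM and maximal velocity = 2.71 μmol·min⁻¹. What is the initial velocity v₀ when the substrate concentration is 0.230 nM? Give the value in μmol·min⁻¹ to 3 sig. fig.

[S]/(Km+[S]) = 0.230/2.080 = 0.1106, the fractional saturation.
v = 0.1106 × Vmax = 0.1106 × 2.71 = 0.300 μmol·min⁻¹.

0.300 μmol·min⁻¹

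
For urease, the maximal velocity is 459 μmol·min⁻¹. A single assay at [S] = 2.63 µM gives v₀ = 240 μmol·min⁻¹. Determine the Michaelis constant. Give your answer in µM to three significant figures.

2.40 µM

v/Vmax = 240/459 = 0.5229 = [S]/(Km+[S]).
So Km + [S] = [S]/0.5229 = 5.030 µM, giving Km = 5.030 − 2.63 = 2.40 µM.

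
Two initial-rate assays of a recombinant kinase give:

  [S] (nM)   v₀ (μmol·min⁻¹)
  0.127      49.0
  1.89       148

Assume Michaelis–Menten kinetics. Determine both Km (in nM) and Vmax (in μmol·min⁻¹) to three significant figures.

In reciprocal form, 1/v = (Km/Vmax)·(1/[S]) + 1/Vmax. The two points give (1/[S], 1/v) = (7.874, 0.02041) and (0.5291, 0.006757).
Slope = (0.02041 − 0.006757)/(7.874 − 0.5291) = 0.001859; intercept = 0.02041 − 0.001859×7.874 = 0.005773.
Vmax = 1/intercept = 173 μmol·min⁻¹; Km = slope × Vmax = 0.001859 × 173 = 0.322 nM.

Km = 0.322 nM; Vmax = 173 μmol·min⁻¹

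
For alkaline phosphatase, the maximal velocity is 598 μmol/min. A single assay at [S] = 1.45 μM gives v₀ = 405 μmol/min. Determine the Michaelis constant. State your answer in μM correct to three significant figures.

0.691 μM

v/Vmax = 405/598 = 0.6773 = [S]/(Km+[S]).
So Km + [S] = [S]/0.6773 = 2.141 μM, giving Km = 2.141 − 1.45 = 0.691 μM.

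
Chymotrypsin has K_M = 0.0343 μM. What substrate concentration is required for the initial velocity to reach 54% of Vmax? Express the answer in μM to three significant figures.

0.0403 μM

v/Vmax = [S]/(Km+[S]) = 0.54, so [S] = Km·0.54/(1 − 0.54) = 0.0343 × 1.174.
[S] = 0.0403 μM.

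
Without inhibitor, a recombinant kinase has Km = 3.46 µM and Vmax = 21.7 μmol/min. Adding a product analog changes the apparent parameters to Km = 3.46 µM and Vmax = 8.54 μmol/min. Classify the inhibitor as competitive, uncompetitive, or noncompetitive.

Vmax decreases (21.7 → 8.54 μmol/min) while Km is unchanged — pure noncompetitive inhibition.

noncompetitive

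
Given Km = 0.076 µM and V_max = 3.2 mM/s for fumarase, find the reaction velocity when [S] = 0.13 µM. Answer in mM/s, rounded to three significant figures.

[S]/(Km+[S]) = 0.13/0.2060 = 0.6311, the fractional saturation.
v = 0.6311 × Vmax = 0.6311 × 3.2 = 2.02 mM/s.

2.02 mM/s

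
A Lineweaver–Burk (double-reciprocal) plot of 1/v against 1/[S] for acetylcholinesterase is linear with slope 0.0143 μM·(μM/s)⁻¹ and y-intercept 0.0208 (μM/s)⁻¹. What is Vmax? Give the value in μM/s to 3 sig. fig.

48.1 μM/s

The y-intercept of a Lineweaver–Burk plot equals 1/Vmax, so Vmax = 1/0.0208 = 48.1 μM/s.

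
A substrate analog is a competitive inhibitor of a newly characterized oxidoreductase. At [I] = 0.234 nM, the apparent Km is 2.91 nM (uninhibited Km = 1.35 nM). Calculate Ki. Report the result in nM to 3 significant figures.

Competitive: Km,app = α·Km with α = 1 + [I]/Ki.
α = Km,app/Km = 2.91/1.35 = 2.156.
Ki = [I]/(α − 1) = 0.234/1.156 = 0.203 nM.

0.203 nM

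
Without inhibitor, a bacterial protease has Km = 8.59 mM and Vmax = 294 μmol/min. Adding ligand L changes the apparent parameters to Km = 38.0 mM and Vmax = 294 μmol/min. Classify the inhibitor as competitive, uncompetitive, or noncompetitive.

competitive

Km increases (8.59 → 38.0 mM) while Vmax is unchanged — the hallmark of competitive inhibition.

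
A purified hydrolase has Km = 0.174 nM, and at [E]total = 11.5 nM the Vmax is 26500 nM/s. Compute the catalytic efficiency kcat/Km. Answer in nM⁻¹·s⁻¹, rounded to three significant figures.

13200 nM⁻¹·s⁻¹

kcat = Vmax/[E]total = 26500/11.5 = 2300 s⁻¹.
kcat/Km = 2300/0.174 = 13200 nM⁻¹·s⁻¹.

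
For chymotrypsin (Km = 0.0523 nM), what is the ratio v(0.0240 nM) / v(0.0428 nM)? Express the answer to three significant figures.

The fractional saturations are [S]/(Km+[S]) = 0.0428/0.09510 = 0.4501 and 0.0240/0.07630 = 0.3145.
v₂/v₁ is just their ratio: 0.3145/0.4501 = 0.699.

0.699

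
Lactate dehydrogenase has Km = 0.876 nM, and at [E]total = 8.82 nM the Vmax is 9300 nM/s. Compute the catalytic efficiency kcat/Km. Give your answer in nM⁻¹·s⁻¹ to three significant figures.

1200 nM⁻¹·s⁻¹

kcat = Vmax/[E]total = 9300/8.82 = 1050 s⁻¹.
kcat/Km = 1050/0.876 = 1200 nM⁻¹·s⁻¹.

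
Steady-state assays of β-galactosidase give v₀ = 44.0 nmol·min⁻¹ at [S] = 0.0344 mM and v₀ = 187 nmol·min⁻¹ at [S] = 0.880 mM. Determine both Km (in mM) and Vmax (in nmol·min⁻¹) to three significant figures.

Km = 0.134 mM; Vmax = 215 nmol·min⁻¹

In reciprocal form, 1/v = (Km/Vmax)·(1/[S]) + 1/Vmax. The two points give (1/[S], 1/v) = (29.07, 0.02273) and (1.136, 0.005348).
Slope = (0.02273 − 0.005348)/(29.07 − 1.136) = 0.0006222; intercept = 0.02273 − 0.0006222×29.07 = 0.004641.
Vmax = 1/intercept = 215 nmol·min⁻¹; Km = slope × Vmax = 0.0006222 × 215 = 0.134 mM.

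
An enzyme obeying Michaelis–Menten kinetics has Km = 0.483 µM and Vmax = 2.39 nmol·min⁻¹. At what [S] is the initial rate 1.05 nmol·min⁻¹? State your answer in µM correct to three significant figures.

0.378 µM

The required fractional saturation is v/Vmax = 1.05/2.39 = 0.4393.
Then [S]/(Km+[S]) = 0.4393 ⇒ [S] = 0.483 × 0.4393/(1 − 0.4393) = 0.378 µM.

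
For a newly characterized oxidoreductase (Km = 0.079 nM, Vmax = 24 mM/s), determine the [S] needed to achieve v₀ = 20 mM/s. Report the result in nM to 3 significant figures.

The required fractional saturation is v/Vmax = 20/24 = 0.8333.
Then [S]/(Km+[S]) = 0.8333 ⇒ [S] = 0.079 × 0.8333/(1 − 0.8333) = 0.395 nM.

0.395 nM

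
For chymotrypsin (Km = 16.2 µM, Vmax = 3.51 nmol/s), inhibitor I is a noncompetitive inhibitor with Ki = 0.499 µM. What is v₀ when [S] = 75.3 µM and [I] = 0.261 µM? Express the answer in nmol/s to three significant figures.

1.90 nmol/s

α = 1 + [I]/Ki = 1 + 0.261/0.499 = 1.523.
For a noncompetitive inhibitor, Vmax is reduced to Vmax/α while Km is unchanged: Km,app = 16.2 µM, Vmax,app = 2.30 nmol/s.
v = Vmax,app·[S]/(Km,app + [S]) = 2.30 × 75.3/(16.2 + 75.3) = 1.90 nmol/s.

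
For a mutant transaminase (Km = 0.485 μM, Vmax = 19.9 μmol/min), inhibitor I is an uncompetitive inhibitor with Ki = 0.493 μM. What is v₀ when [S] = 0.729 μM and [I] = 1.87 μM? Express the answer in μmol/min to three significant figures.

3.65 μmol/min

With α = 1 + [I]/Ki = 1 + 1.87/0.493 = 4.793, the uncompetitive rate law is v = (Vmax/α)·[S] / (Km/α + [S]).
v = (19.9/4.793)×0.729 / (0.485/4.793 + 0.729) = 3.027/0.8302 = 3.65 μmol/min.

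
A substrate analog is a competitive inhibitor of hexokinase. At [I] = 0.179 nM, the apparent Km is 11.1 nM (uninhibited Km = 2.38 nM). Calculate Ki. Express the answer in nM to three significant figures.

Competitive: Km,app = α·Km with α = 1 + [I]/Ki.
α = Km,app/Km = 11.1/2.38 = 4.664.
Since α = 1 + [I]/Ki, [I]/Ki = 4.664 − 1 = 3.664 and Ki = 0.179/3.664 = 0.0489 nM.

0.0489 nM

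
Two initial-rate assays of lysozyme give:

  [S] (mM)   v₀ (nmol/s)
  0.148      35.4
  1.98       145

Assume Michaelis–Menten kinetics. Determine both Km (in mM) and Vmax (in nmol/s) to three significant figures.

Km = 0.660 mM; Vmax = 193 nmol/s

From v = Vmax[S]/(Km+[S]), each point gives Vmax = v(Km+[S])/[S].
Equating: 35.4(Km+0.148)/0.148 = 145(Km+1.98)/1.98.
239.2·Km + 35.4 = 73.23·Km + 145, so (239.2 − 73.23)·Km = 145 − 35.4.
Km = 109.6/166.0 = 0.660 mM; then Vmax = 35.4(0.660+0.148)/0.148 = 193 nmol/s.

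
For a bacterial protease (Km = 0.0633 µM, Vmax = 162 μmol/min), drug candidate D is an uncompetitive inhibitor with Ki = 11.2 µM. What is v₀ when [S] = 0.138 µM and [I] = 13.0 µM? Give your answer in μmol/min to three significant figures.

61.8 μmol/min

With α = 1 + [I]/Ki = 1 + 13.0/11.2 = 2.161, the uncompetitive rate law is v = (Vmax/α)·[S] / (Km/α + [S]).
v = (162/2.161)×0.138 / (0.0633/2.161 + 0.138) = 10.35/0.1673 = 61.8 μmol/min.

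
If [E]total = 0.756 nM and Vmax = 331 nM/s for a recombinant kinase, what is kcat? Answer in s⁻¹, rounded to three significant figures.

kcat = Vmax/[E]total = 331 nM/s / 0.756 nM = 438 s⁻¹.

438 s⁻¹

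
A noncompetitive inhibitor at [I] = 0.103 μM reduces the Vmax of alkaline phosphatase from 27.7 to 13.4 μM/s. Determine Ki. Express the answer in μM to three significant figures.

Noncompetitive: Vmax,app = Vmax/α with α = 1 + [I]/Ki.
α = Vmax/Vmax,app = 27.7/13.4 = 2.067.
Since α = 1 + [I]/Ki, [I]/Ki = 2.067 − 1 = 1.067 and Ki = 0.103/1.067 = 0.0965 μM.

0.0965 μM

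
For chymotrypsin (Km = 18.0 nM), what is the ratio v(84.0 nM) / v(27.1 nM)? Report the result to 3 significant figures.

1.37

Since Vmax cancels, v₂/v₁ = [S]₂(Km+[S]₁) / [S]₁(Km+[S]₂).
= 84.0×(18.0+27.1) / (27.1×(18.0+84.0)) = 3788/2764 = 1.37.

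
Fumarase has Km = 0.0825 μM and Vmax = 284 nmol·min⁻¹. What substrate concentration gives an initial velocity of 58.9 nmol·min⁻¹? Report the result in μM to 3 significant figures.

Rearranging v = Vmax[S]/(Km+[S]) gives [S] = Km·v/(Vmax − v).
[S] = 0.0825 × 58.9 / (284 − 58.9) = 4.859/225.1 = 0.0216 μM.

0.0216 μM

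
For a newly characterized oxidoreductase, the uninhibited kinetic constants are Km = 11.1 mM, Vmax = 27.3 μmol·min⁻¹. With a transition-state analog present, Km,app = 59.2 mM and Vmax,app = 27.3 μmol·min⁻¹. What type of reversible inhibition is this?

Km increases (11.1 → 59.2 mM) while Vmax is unchanged — the hallmark of competitive inhibition.

competitive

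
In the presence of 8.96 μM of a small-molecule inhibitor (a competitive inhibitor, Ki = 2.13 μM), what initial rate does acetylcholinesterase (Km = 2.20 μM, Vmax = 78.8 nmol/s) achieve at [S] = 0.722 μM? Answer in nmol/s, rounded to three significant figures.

α = 1 + [I]/Ki = 1 + 8.96/2.13 = 5.207.
For a competitive inhibitor, Vmax is unchanged and the apparent Km becomes α·Km: Km,app = 11.5 μM, Vmax,app = 78.8 nmol/s.
v = Vmax,app·[S]/(Km,app + [S]) = 78.8 × 0.722/(11.5 + 0.722) = 4.67 nmol/s.

4.67 nmol/s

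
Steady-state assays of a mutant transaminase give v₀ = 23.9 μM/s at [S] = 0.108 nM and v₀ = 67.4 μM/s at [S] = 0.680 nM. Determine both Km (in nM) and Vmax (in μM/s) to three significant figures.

In reciprocal form, 1/v = (Km/Vmax)·(1/[S]) + 1/Vmax. The two points give (1/[S], 1/v) = (9.259, 0.04184) and (1.471, 0.01484).
Slope = (0.04184 − 0.01484)/(9.259 − 1.471) = 0.003467; intercept = 0.04184 − 0.003467×9.259 = 0.009738.
Vmax = 1/intercept = 103 μM/s; Km = slope × Vmax = 0.003467 × 103 = 0.356 nM.

Km = 0.356 nM; Vmax = 103 μM/s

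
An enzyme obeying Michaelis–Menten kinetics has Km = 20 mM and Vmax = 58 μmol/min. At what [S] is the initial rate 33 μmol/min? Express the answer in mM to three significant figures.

The required fractional saturation is v/Vmax = 33/58 = 0.5690.
Then [S]/(Km+[S]) = 0.5690 ⇒ [S] = 20 × 0.5690/(1 − 0.5690) = 26.4 mM.

26.4 mM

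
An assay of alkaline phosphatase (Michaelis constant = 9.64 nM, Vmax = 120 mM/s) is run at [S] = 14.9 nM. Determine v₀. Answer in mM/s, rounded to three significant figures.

72.9 mM/s

v = Vmax·[S]/(Km + [S]) = 120 × 14.9 / (9.64 + 14.9)
  = 1788 / 24.54 = 72.9 mM/s.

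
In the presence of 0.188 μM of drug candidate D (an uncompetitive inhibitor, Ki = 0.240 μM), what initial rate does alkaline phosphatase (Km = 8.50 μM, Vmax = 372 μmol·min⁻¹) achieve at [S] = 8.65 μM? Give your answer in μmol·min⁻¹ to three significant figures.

134 μmol·min⁻¹

With α = 1 + [I]/Ki = 1 + 0.188/0.240 = 1.783, the uncompetitive rate law is v = (Vmax/α)·[S] / (Km/α + [S]).
v = (372/1.783)×8.65 / (8.50/1.783 + 8.65) = 1804/13.42 = 134 μmol·min⁻¹.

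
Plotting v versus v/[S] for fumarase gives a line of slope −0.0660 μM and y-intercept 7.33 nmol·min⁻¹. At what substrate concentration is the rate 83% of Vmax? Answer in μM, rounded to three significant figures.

The Eadie–Hofstee slope gives Km = 0.0660 μM (slope = −Km).
v/Vmax = [S]/(Km+[S]) = 0.83 ⇒ [S] = Km·0.83/(1−0.83) = 0.0660 × 4.882 = 0.322 μM.

0.322 μM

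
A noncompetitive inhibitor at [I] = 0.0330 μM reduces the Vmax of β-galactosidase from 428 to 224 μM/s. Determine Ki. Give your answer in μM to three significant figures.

Noncompetitive: Vmax,app = Vmax/α with α = 1 + [I]/Ki.
α = Vmax/Vmax,app = 428/224 = 1.911.
Since α = 1 + [I]/Ki, [I]/Ki = 1.911 − 1 = 0.9107 and Ki = 0.0330/0.9107 = 0.0362 μM.

0.0362 μM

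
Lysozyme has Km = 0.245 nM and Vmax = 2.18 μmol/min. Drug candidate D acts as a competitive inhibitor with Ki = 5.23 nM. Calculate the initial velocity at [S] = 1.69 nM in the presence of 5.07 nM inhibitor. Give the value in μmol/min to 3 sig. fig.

1.70 μmol/min

α = 1 + [I]/Ki = 1 + 5.07/5.23 = 1.969.
For a competitive inhibitor, Vmax is unchanged and the apparent Km becomes α·Km: Km,app = 0.483 nM, Vmax,app = 2.18 μmol/min.
v = Vmax,app·[S]/(Km,app + [S]) = 2.18 × 1.69/(0.483 + 1.69) = 1.70 μmol/min.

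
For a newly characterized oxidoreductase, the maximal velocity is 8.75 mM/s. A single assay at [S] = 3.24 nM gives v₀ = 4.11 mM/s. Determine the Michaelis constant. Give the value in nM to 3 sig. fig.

3.66 nM

v/Vmax = 4.11/8.75 = 0.4697 = [S]/(Km+[S]).
So Km + [S] = [S]/0.4697 = 6.898 nM, giving Km = 6.898 − 3.24 = 3.66 nM.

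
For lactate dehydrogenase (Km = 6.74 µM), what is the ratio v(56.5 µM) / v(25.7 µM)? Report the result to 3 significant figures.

Since Vmax cancels, v₂/v₁ = [S]₂(Km+[S]₁) / [S]₁(Km+[S]₂).
= 56.5×(6.74+25.7) / (25.7×(6.74+56.5)) = 1833/1625 = 1.13.

1.13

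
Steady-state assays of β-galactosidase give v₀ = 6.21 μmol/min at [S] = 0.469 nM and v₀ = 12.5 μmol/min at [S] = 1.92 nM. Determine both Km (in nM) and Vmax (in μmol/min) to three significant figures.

Km = 0.935 nM; Vmax = 18.6 μmol/min

From v = Vmax[S]/(Km+[S]), each point gives Vmax = v(Km+[S])/[S].
Equating: 6.21(Km+0.469)/0.469 = 12.5(Km+1.92)/1.92.
13.24·Km + 6.21 = 6.510·Km + 12.5, so (13.24 − 6.510)·Km = 12.5 − 6.21.
Km = 6.290/6.731 = 0.935 nM; then Vmax = 6.21(0.935+0.469)/0.469 = 18.6 μmol/min.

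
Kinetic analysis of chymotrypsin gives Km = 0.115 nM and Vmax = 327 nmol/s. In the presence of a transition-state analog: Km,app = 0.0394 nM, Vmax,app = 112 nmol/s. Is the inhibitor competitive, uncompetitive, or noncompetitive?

Both Km and Vmax decrease by the same factor (~2.92-fold) — characteristic of uncompetitive inhibition.

uncompetitive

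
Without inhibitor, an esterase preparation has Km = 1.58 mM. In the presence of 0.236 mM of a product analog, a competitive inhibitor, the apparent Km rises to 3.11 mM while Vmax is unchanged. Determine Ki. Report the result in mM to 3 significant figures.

Competitive: Km,app = α·Km with α = 1 + [I]/Ki.
α = Km,app/Km = 3.11/1.58 = 1.968.
Since α = 1 + [I]/Ki, [I]/Ki = 1.968 − 1 = 0.9684 and Ki = 0.236/0.9684 = 0.244 mM.

0.244 mM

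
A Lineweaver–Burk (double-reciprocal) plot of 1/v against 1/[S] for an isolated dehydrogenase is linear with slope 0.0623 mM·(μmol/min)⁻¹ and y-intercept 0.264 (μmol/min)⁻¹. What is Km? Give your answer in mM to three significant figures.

0.236 mM

y-intercept = 1/Vmax ⇒ Vmax = 3.79 μmol/min; slope = Km/Vmax ⇒ Km = slope × Vmax.
Km = 0.0623 × 3.79 = 0.236 mM.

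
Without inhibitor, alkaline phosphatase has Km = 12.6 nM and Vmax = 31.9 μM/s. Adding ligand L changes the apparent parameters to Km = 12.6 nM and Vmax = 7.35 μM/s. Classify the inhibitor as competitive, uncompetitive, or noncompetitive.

Vmax decreases (31.9 → 7.35 μM/s) while Km is unchanged — pure noncompetitive inhibition.

noncompetitive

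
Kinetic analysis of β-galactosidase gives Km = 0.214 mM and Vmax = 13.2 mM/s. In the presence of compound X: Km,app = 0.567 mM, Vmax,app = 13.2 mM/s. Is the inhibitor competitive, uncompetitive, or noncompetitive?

Km increases (0.214 → 0.567 mM) while Vmax is unchanged — the hallmark of competitive inhibition.

competitive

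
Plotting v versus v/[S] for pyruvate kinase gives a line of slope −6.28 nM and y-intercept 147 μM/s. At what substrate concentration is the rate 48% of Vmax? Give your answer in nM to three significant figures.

5.80 nM

The Eadie–Hofstee slope gives Km = 6.28 nM (slope = −Km).
v/Vmax = [S]/(Km+[S]) = 0.48 ⇒ [S] = Km·0.48/(1−0.48) = 6.28 × 0.9231 = 5.80 nM.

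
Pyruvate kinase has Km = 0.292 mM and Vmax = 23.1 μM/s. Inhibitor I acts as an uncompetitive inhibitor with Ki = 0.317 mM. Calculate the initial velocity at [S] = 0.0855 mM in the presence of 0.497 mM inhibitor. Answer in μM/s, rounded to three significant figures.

With α = 1 + [I]/Ki = 1 + 0.497/0.317 = 2.568, the uncompetitive rate law is v = (Vmax/α)·[S] / (Km/α + [S]).
v = (23.1/2.568)×0.0855 / (0.292/2.568 + 0.0855) = 0.7692/0.1992 = 3.86 μM/s.

3.86 μM/s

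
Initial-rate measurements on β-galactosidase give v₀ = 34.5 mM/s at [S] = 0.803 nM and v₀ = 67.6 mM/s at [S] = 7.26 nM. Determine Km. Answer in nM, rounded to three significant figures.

0.984 nM

From v = Vmax[S]/(Km+[S]), each point gives Vmax = v(Km+[S])/[S].
Equating: 34.5(Km+0.803)/0.803 = 67.6(Km+7.26)/7.26.
42.96·Km + 34.5 = 9.311·Km + 67.6, so (42.96 − 9.311)·Km = 67.6 − 34.5.
Km = 33.10/33.65 = 0.984 nM; then Vmax = 34.5(0.984+0.803)/0.803 = 76.8 mM/s.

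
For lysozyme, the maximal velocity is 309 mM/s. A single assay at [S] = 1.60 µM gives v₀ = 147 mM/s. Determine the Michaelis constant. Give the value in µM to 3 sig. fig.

1.76 µM

From v = Vmax[S]/(Km+[S]), Km = [S](Vmax − v)/v.
Km = 1.60 × (309 − 147) / 147 = 259.2/147 = 1.76 µM.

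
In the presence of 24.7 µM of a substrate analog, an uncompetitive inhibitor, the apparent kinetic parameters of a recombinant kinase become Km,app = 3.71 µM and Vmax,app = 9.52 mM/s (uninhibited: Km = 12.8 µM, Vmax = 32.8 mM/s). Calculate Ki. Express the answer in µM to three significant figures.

10.1 µM

Uncompetitive: Vmax,app = Vmax/α (and Km,app = Km/α) with α = 1 + [I]/Ki.
α = Vmax/Vmax,app = 32.8/9.52 = 3.445.
Since α = 1 + [I]/Ki, [I]/Ki = 3.445 − 1 = 2.445 and Ki = 24.7/2.445 = 10.1 µM.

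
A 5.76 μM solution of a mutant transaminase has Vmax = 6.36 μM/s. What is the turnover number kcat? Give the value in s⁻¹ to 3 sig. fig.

kcat = Vmax/[E]total = 6.36 μM/s / 5.76 μM = 1.10 s⁻¹.

1.10 s⁻¹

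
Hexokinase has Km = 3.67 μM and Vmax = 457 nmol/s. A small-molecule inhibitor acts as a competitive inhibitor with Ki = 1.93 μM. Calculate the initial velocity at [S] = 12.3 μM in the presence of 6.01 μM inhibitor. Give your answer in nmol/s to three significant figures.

205 nmol/s

α = 1 + [I]/Ki = 1 + 6.01/1.93 = 4.114.
For a competitive inhibitor, Vmax is unchanged and the apparent Km becomes α·Km: Km,app = 15.1 μM, Vmax,app = 457 nmol/s.
v = Vmax,app·[S]/(Km,app + [S]) = 457 × 12.3/(15.1 + 12.3) = 205 nmol/s.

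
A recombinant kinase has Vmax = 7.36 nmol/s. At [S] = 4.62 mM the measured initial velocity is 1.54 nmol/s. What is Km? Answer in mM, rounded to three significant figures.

From v = Vmax[S]/(Km+[S]), Km = [S](Vmax − v)/v.
Km = 4.62 × (7.36 − 1.54) / 1.54 = 26.89/1.54 = 17.5 mM.

17.5 mM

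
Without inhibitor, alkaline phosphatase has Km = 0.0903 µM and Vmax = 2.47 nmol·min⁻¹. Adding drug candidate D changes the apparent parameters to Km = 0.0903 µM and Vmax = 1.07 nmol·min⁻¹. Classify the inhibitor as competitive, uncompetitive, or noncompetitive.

Vmax decreases (2.47 → 1.07 nmol·min⁻¹) while Km is unchanged — pure noncompetitive inhibition.

noncompetitive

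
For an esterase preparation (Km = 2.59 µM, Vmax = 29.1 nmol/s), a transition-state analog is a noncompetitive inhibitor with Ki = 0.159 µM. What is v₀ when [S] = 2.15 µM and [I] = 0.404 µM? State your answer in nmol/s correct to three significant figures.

α = 1 + [I]/Ki = 1 + 0.404/0.159 = 3.541.
For a noncompetitive inhibitor, Vmax is reduced to Vmax/α while Km is unchanged: Km,app = 2.59 µM, Vmax,app = 8.22 nmol/s.
v = Vmax,app·[S]/(Km,app + [S]) = 8.22 × 2.15/(2.59 + 2.15) = 3.73 nmol/s.

3.73 nmol/s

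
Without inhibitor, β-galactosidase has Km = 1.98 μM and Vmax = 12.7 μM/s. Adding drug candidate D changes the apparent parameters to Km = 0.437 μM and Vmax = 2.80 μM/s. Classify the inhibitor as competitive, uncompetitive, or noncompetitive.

Both Km and Vmax decrease by the same factor (~4.53-fold) — characteristic of uncompetitive inhibition.

uncompetitive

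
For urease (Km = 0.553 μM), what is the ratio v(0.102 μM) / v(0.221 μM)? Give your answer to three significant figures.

0.545

The fractional saturations are [S]/(Km+[S]) = 0.221/0.7740 = 0.2855 and 0.102/0.6550 = 0.1557.
v₂/v₁ is just their ratio: 0.1557/0.2855 = 0.545.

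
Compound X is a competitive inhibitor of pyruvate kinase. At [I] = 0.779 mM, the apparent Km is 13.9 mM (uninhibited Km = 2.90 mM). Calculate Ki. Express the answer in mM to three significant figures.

0.205 mM

Competitive: Km,app = α·Km with α = 1 + [I]/Ki.
α = Km,app/Km = 13.9/2.90 = 4.793.
Since α = 1 + [I]/Ki, [I]/Ki = 4.793 − 1 = 3.793 and Ki = 0.779/3.793 = 0.205 mM.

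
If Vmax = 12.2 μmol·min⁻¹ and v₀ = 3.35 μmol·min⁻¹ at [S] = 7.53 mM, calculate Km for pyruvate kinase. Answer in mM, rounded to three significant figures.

19.9 mM

From v = Vmax[S]/(Km+[S]), Km = [S](Vmax − v)/v.
Km = 7.53 × (12.2 − 3.35) / 3.35 = 66.64/3.35 = 19.9 mM.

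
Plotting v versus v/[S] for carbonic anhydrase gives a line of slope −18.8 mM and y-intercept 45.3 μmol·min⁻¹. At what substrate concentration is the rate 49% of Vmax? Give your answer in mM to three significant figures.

The Eadie–Hofstee slope gives Km = 18.8 mM (slope = −Km).
v/Vmax = [S]/(Km+[S]) = 0.49 ⇒ [S] = Km·0.49/(1−0.49) = 18.8 × 0.9608 = 18.1 mM.

18.1 mM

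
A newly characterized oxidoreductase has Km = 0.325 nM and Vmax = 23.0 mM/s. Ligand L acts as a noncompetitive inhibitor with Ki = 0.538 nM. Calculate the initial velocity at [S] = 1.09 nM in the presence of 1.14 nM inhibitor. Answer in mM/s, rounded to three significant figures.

With α = 1 + [I]/Ki = 1 + 1.14/0.538 = 3.119, the noncompetitive rate law is v = (Vmax/α)·[S] / (Km + [S]).
v = (23.0/3.119)×1.09 / (0.325 + 1.09) = 8.038/1.415 = 5.68 mM/s.

5.68 mM/s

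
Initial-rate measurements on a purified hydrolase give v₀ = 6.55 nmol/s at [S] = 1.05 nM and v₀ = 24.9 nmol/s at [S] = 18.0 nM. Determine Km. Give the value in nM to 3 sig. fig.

3.78 nM

In reciprocal form, 1/v = (Km/Vmax)·(1/[S]) + 1/Vmax. The two points give (1/[S], 1/v) = (0.9524, 0.1527) and (0.05556, 0.04016).
Slope = (0.1527 − 0.04016)/(0.9524 − 0.05556) = 0.1255; intercept = 0.1527 − 0.1255×0.9524 = 0.03319.
Vmax = 1/intercept = 30.1 nmol/s; Km = slope × Vmax = 0.1255 × 30.1 = 3.78 nM.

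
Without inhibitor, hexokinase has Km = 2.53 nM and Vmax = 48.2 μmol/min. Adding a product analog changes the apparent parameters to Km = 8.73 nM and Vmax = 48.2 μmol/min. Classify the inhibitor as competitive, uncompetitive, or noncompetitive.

competitive

Km increases (2.53 → 8.73 nM) while Vmax is unchanged — the hallmark of competitive inhibition.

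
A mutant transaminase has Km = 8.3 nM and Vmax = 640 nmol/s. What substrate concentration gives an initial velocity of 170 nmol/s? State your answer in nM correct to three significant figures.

The required fractional saturation is v/Vmax = 170/640 = 0.2656.
Then [S]/(Km+[S]) = 0.2656 ⇒ [S] = 8.3 × 0.2656/(1 − 0.2656) = 3.00 nM.

3.00 nM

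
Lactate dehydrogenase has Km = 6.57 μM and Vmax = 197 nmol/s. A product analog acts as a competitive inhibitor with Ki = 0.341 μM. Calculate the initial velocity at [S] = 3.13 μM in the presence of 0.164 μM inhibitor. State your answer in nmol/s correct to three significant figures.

α = 1 + [I]/Ki = 1 + 0.164/0.341 = 1.481.
For a competitive inhibitor, Vmax is unchanged and the apparent Km becomes α·Km: Km,app = 9.73 μM, Vmax,app = 197 nmol/s.
v = Vmax,app·[S]/(Km,app + [S]) = 197 × 3.13/(9.73 + 3.13) = 47.9 nmol/s.

47.9 nmol/s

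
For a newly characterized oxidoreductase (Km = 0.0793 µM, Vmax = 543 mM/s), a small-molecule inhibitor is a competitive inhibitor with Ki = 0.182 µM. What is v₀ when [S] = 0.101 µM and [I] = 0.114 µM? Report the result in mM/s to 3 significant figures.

α = 1 + [I]/Ki = 1 + 0.114/0.182 = 1.626.
For a competitive inhibitor, Vmax is unchanged and the apparent Km becomes α·Km: Km,app = 0.129 µM, Vmax,app = 543 mM/s.
v = Vmax,app·[S]/(Km,app + [S]) = 543 × 0.101/(0.129 + 0.101) = 238 mM/s.

238 mM/s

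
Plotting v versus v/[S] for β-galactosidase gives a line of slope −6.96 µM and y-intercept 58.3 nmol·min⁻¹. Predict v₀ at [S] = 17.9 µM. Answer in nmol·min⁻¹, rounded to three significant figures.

In the Eadie–Hofstee form v = Vmax − Km·(v/[S]), the slope is −Km and the intercept is Vmax, so Km = 6.96 µM and Vmax = 58.3 nmol·min⁻¹.
v = 58.3 × 17.9/(6.96 + 17.9) = 42.0 nmol·min⁻¹.

42.0 nmol·min⁻¹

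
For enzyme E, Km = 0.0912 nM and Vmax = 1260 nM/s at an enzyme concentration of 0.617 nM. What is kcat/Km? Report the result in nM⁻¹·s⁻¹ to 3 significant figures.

22400 nM⁻¹·s⁻¹

kcat = Vmax/[E]total = 1260/0.617 = 2040 s⁻¹.
kcat/Km = 2040/0.0912 = 22400 nM⁻¹·s⁻¹.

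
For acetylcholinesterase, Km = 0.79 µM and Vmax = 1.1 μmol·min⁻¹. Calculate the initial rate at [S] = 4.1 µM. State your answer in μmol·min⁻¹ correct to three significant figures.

0.922 μmol·min⁻¹

v = Vmax·[S]/(Km + [S]) = 1.1 × 4.1 / (0.79 + 4.1)
  = 4.510 / 4.890 = 0.922 μmol·min⁻¹.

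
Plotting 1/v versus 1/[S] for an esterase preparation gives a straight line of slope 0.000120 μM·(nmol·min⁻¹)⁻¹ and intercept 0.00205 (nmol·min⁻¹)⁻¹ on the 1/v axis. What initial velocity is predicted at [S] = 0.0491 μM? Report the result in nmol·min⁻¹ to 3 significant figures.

223 nmol·min⁻¹

The y-intercept is 1/Vmax, so Vmax = 1/0.00205 = 488 nmol·min⁻¹.
The slope is Km/Vmax, so Km = 0.000120 × 488 = 0.0585 μM.
Then v = 488 × 0.0491/(0.0585 + 0.0491) = 223 nmol·min⁻¹.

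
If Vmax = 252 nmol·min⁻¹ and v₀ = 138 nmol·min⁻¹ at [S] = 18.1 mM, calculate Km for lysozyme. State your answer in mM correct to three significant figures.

v/Vmax = 138/252 = 0.5476 = [S]/(Km+[S]).
So Km + [S] = [S]/0.5476 = 33.05 mM, giving Km = 33.05 − 18.1 = 15.0 mM.

15.0 mM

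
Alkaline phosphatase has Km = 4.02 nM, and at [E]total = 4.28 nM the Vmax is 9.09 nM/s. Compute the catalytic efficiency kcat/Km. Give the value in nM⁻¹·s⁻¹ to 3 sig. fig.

kcat = Vmax/[E]total = 9.09/4.28 = 2.12 s⁻¹.
kcat/Km = 2.12/4.02 = 0.528 nM⁻¹·s⁻¹.

0.528 nM⁻¹·s⁻¹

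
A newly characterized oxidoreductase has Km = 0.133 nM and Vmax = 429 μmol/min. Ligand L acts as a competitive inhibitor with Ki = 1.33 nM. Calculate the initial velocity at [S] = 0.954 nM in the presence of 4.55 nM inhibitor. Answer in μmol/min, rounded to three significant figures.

265 μmol/min

With α = 1 + [I]/Ki = 1 + 4.55/1.33 = 4.421, the competitive rate law is v = Vmax[S] / (αKm + [S]).
v = 429×0.954 / (4.421×0.133 + 0.954) = 409.3/1.542 = 265 μmol/min.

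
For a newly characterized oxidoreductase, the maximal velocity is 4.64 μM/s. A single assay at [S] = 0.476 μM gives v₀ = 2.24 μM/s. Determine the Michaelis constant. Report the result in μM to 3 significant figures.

v/Vmax = 2.24/4.64 = 0.4828 = [S]/(Km+[S]).
So Km + [S] = [S]/0.4828 = 0.9860 μM, giving Km = 0.9860 − 0.476 = 0.510 μM.

0.510 μM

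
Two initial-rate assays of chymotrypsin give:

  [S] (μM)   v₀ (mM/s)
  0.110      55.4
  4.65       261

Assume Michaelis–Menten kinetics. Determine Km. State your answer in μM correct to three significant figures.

0.459 μM

From v = Vmax[S]/(Km+[S]), each point gives Vmax = v(Km+[S])/[S].
Equating: 55.4(Km+0.110)/0.110 = 261(Km+4.65)/4.65.
503.6·Km + 55.4 = 56.13·Km + 261, so (503.6 − 56.13)·Km = 261 − 55.4.
Km = 205.6/447.5 = 0.459 μM; then Vmax = 55.4(0.459+0.110)/0.110 = 287 mM/s.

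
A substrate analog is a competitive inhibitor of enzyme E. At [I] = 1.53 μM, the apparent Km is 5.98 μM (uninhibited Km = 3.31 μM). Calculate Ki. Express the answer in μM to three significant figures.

Competitive: Km,app = α·Km with α = 1 + [I]/Ki.
α = Km,app/Km = 5.98/3.31 = 1.807.
Since α = 1 + [I]/Ki, [I]/Ki = 1.807 − 1 = 0.8066 and Ki = 1.53/0.8066 = 1.90 μM.

1.90 μM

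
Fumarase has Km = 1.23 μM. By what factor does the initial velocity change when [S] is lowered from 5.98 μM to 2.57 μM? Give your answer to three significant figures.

Since Vmax cancels, v₂/v₁ = [S]₂(Km+[S]₁) / [S]₁(Km+[S]₂).
= 2.57×(1.23+5.98) / (5.98×(1.23+2.57)) = 18.53/22.72 = 0.815.

0.815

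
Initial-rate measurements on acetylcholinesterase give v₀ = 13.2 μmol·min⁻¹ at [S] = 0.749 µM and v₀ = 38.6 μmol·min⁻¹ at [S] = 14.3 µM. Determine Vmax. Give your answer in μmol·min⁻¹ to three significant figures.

In reciprocal form, 1/v = (Km/Vmax)·(1/[S]) + 1/Vmax. The two points give (1/[S], 1/v) = (1.335, 0.07576) and (0.06993, 0.02591).
Slope = (0.07576 − 0.02591)/(1.335 − 0.06993) = 0.03940; intercept = 0.07576 − 0.03940×1.335 = 0.02315.
Vmax = 1/intercept = 43.2 μmol·min⁻¹; Km = slope × Vmax = 0.03940 × 43.2 = 1.70 µM.

43.2 μmol·min⁻¹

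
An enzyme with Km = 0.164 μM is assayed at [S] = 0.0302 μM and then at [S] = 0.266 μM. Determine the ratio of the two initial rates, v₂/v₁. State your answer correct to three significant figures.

3.98

The fractional saturations are [S]/(Km+[S]) = 0.0302/0.1942 = 0.1555 and 0.266/0.4300 = 0.6186.
v₂/v₁ is just their ratio: 0.6186/0.1555 = 3.98.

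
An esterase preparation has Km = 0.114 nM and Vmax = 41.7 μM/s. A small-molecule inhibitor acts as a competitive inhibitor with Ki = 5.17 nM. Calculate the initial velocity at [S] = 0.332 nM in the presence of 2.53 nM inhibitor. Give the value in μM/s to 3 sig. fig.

α = 1 + [I]/Ki = 1 + 2.53/5.17 = 1.489.
For a competitive inhibitor, Vmax is unchanged and the apparent Km becomes α·Km: Km,app = 0.170 nM, Vmax,app = 41.7 μM/s.
v = Vmax,app·[S]/(Km,app + [S]) = 41.7 × 0.332/(0.170 + 0.332) = 27.6 μM/s.

27.6 μM/s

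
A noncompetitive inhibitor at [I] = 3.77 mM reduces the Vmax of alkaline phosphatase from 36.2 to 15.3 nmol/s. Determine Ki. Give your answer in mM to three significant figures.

2.76 mM

Noncompetitive: Vmax,app = Vmax/α with α = 1 + [I]/Ki.
α = Vmax/Vmax,app = 36.2/15.3 = 2.366.
Since α = 1 + [I]/Ki, [I]/Ki = 2.366 − 1 = 1.366 and Ki = 3.77/1.366 = 2.76 mM.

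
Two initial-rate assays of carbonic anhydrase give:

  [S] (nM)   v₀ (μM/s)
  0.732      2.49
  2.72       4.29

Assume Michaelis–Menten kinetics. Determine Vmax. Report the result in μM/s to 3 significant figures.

From v = Vmax[S]/(Km+[S]), each point gives Vmax = v(Km+[S])/[S].
Equating: 2.49(Km+0.732)/0.732 = 4.29(Km+2.72)/2.72.
3.402·Km + 2.49 = 1.577·Km + 4.29, so (3.402 − 1.577)·Km = 4.29 − 2.49.
Km = 1.800/1.824 = 0.987 nM; then Vmax = 2.49(0.987+0.732)/0.732 = 5.85 μM/s.

5.85 μM/s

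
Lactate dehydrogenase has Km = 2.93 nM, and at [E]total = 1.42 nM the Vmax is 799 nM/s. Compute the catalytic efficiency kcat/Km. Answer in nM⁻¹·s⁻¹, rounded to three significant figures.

kcat = Vmax/[E]total = 799/1.42 = 563 s⁻¹.
kcat/Km = 563/2.93 = 192 nM⁻¹·s⁻¹.

192 nM⁻¹·s⁻¹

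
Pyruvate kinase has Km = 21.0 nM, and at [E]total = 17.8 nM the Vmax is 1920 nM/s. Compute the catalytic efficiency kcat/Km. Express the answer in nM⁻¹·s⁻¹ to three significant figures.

5.14 nM⁻¹·s⁻¹

kcat = Vmax/[E]total = 1920/17.8 = 108 s⁻¹.
kcat/Km = 108/21.0 = 5.14 nM⁻¹·s⁻¹.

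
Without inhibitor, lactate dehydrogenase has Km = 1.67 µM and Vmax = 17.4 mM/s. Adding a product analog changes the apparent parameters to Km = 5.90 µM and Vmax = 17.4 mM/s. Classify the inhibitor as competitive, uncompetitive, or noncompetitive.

competitive

Km increases (1.67 → 5.90 µM) while Vmax is unchanged — the hallmark of competitive inhibition.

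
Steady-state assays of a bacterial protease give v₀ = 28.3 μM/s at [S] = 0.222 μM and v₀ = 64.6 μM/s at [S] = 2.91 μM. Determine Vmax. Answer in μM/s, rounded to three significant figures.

72.3 μM/s

In reciprocal form, 1/v = (Km/Vmax)·(1/[S]) + 1/Vmax. The two points give (1/[S], 1/v) = (4.505, 0.03534) and (0.3436, 0.01548).
Slope = (0.03534 − 0.01548)/(4.505 − 0.3436) = 0.004772; intercept = 0.03534 − 0.004772×4.505 = 0.01384.
Vmax = 1/intercept = 72.3 μM/s; Km = slope × Vmax = 0.004772 × 72.3 = 0.345 μM.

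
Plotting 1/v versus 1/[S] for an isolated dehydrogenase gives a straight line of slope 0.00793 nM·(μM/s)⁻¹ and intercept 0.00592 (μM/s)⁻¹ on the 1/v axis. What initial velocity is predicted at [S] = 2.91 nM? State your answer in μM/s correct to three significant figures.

The y-intercept is 1/Vmax, so Vmax = 1/0.00592 = 169 μM/s.
The slope is Km/Vmax, so Km = 0.00793 × 169 = 1.34 nM.
Then v = 169 × 2.91/(1.34 + 2.91) = 116 μM/s.

116 μM/s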